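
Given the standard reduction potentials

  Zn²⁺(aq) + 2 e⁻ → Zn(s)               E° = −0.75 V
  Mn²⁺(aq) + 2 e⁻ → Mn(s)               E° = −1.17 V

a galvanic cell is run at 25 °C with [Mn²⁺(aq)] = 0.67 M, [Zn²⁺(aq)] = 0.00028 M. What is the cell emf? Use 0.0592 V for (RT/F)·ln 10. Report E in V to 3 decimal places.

+0.320 V

The Zn²⁺/Zn couple has the more positive E°, so it is the cathode; Mn²⁺/Mn is the anode.
The standard potential is −0.75 − (−1.17) = +0.42 V and the balanced reaction transfers n = 2 electrons.
For the overall reaction Zn²⁺(aq) + Mn(s) → Zn(s) + Mn²⁺(aq), Q = [Mn²⁺(aq)] / [Zn²⁺(aq)] = 2.39×10^3, giving log Q = 3.379.
By the Nernst equation, E = +0.42 − (0.0592/2)·(3.379) = +0.320 V.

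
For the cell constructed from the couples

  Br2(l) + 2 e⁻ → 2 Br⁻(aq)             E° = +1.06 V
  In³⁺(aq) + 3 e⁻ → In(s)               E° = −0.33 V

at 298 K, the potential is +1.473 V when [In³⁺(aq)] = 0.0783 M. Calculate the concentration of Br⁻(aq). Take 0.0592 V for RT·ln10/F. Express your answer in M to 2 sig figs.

0.093 M

Br₂/Br⁻ is the cathode (higher E°); E°cell = +1.06 − (−0.33) = +1.39 V with n = 6.
From the Nernst equation, log Q = n(E° − E)/0.0592 = 6·(+1.39 − (+1.473))/0.0592 = −8.412.
For 3 Br2(l) + 2 In(s) → 6 Br⁻(aq) + 2 In³⁺(aq), the reaction quotient is Q = [Br⁻(aq)]^6·[In³⁺(aq)]^2.
Substituting the known concentrations and solving, log [Br⁻(aq)] = −1.033 and [Br⁻(aq)] = 0.093 M.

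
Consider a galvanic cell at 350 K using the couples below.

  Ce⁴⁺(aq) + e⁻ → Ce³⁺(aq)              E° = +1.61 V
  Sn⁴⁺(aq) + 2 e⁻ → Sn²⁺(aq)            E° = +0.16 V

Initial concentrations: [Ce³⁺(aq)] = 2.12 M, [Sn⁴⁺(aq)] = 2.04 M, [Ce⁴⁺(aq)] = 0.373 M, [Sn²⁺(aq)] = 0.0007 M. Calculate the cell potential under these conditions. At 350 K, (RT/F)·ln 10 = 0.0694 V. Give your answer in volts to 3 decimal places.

Ce⁴⁺/Ce³⁺ is reduced (cathode, E° = +1.61 V) and Sn⁴⁺/Sn²⁺ is oxidized (anode).
E°cell = E°cat − E°an = +1.61 − (+0.16) = +1.45 V; n = 2.
Balancing gives 2 Ce⁴⁺(aq) + Sn²⁺(aq) → 2 Ce³⁺(aq) + Sn⁴⁺(aq); hence Q = ([Ce³⁺(aq)]^2·[Sn⁴⁺(aq)]) / ([Ce⁴⁺(aq)]^2·[Sn²⁺(aq)]) = 9.41×10^4 (log Q = 4.974).
By the Nernst equation, E = +1.45 − (0.0694/2)·(4.974) = +1.277 V.

+1.277 V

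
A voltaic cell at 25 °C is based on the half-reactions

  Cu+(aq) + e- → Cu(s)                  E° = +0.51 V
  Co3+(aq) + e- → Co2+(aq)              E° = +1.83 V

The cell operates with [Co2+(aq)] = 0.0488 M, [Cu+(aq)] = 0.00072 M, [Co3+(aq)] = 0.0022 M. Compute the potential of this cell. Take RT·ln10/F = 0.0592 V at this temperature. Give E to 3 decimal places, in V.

+1.426 V

Co³⁺/Co²⁺ is reduced (cathode, E° = +1.83 V) and Cu⁺/Cu is oxidized (anode).
E°cell = E°cat − E°an = +1.83 − (+0.51) = +1.32 V; n = 1.
Balancing gives Co3+(aq) + Cu(s) → Co2+(aq) + Cu+(aq); hence Q = ([Co2+(aq)]·[Cu+(aq)]) / [Co3+(aq)] = 0.016 (log Q = −1.797).
Applying E = E° − (RT ln10/nF)·log Q gives +1.32 − (0.0592/1)(−1.797) = +1.426 V.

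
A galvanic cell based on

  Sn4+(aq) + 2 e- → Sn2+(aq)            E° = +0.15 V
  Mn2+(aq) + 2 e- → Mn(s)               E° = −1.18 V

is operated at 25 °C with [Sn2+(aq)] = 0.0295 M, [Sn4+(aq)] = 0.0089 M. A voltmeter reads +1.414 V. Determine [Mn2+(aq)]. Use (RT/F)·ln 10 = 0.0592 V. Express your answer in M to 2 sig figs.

With Sn⁴⁺/Sn²⁺ at the cathode and Mn²⁺/Mn at the anode, E°cell = +0.15 − (−1.18) = +1.33 V (n = 2).
From the Nernst equation, log Q = n(E° − E)/0.0592 = 2·(+1.33 − (+1.414))/0.0592 = −2.838.
For Sn4+(aq) + Mn(s) → Sn2+(aq) + Mn2+(aq), the reaction quotient is Q = ([Sn2+(aq)]·[Mn2+(aq)]) / [Sn4+(aq)].
Substituting the known concentrations and solving, log [Mn2+(aq)] = −3.358 and [Mn2+(aq)] = 0.00044 M.

0.00044 M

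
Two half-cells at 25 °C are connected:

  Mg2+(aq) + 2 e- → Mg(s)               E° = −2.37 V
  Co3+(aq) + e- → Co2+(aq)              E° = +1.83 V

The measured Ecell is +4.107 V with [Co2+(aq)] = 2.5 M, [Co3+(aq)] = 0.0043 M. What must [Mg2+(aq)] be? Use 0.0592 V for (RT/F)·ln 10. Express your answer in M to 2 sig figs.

0.0041 M

The Co³⁺/Co²⁺ couple has the larger reduction potential, so it is the cathode: E°cell = +1.83 − (−2.37) = +4.20 V and n = 2.
Rearranging E = E° − (0.0592/n)·log Q gives log Q = 2(+4.20 − (+4.107))/0.0592 = 3.142.
For 2 Co3+(aq) + Mg(s) → 2 Co2+(aq) + Mg2+(aq), the reaction quotient is Q = ([Co2+(aq)]^2·[Mg2+(aq)]) / [Co3+(aq)]^2.
Substituting the known concentrations and solving, log [Mg2+(aq)] = −2.387 and [Mg2+(aq)] = 0.0041 M.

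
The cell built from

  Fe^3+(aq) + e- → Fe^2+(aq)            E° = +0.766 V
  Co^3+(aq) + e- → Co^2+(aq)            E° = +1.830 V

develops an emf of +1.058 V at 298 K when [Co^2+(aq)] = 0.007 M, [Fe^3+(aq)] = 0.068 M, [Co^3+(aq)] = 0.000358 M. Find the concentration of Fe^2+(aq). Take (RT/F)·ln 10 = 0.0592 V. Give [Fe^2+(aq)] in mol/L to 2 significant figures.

1.1 M

With Co³⁺/Co²⁺ at the cathode and Fe³⁺/Fe²⁺ at the anode, E°cell = +1.830 − (+0.766) = +1.064 V (n = 1).
From the Nernst equation, log Q = n(E° − E)/0.0592 = 1·(+1.064 − (+1.058))/0.0592 = 0.101.
The balanced reaction is Co^3+(aq) + Fe^2+(aq) → Co^2+(aq) + Fe^3+(aq), so Q = ([Co^2+(aq)]·[Fe^3+(aq)]) / ([Co^3+(aq)]·[Fe^2+(aq)]).
Solving for the unknown gives log [Fe^2+(aq)] = 0.023, so [Fe^2+(aq)] ≈ 1.1 M.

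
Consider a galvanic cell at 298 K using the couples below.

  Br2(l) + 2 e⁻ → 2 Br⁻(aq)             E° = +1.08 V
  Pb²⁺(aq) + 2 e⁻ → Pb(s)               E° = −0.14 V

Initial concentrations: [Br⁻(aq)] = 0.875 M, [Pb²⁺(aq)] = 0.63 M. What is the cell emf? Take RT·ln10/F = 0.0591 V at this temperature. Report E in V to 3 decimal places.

The Br₂/Br⁻ couple has the more positive E°, so it is the cathode; Pb²⁺/Pb is the anode.
The standard potential is +1.08 − (−0.14) = +1.22 V and the balanced reaction transfers n = 2 electrons.
The balanced reaction is Br2(l) + Pb(s) → 2 Br⁻(aq) + Pb²⁺(aq), so Q = [Br⁻(aq)]^2·[Pb²⁺(aq)] = 0.482 and log Q = −0.317.
By the Nernst equation, E = +1.22 − (0.0591/2)·(−0.317) = +1.229 V.

+1.229 V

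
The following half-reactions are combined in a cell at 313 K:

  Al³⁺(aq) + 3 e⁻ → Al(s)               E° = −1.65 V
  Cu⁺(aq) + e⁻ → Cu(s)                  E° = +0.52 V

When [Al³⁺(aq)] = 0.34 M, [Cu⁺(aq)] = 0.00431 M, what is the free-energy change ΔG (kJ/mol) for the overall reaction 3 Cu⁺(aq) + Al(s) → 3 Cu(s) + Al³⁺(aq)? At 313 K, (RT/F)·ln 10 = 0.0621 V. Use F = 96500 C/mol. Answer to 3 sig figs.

−588 kJ/mol

E°cell = +0.52 − (−1.65) = +2.17 V; the balanced reaction transfers n = 3 electrons.
The reaction quotient is [Al³⁺(aq)] / [Cu⁺(aq)]^3 = 4.25×10^6; by Nernst, E = +2.17 − (0.0621/3)(6.628) = +2.0328 V.
Finally ΔG = −nFE = −(3)(96500 C/mol)(+2.0328 V) = −588 kJ/mol.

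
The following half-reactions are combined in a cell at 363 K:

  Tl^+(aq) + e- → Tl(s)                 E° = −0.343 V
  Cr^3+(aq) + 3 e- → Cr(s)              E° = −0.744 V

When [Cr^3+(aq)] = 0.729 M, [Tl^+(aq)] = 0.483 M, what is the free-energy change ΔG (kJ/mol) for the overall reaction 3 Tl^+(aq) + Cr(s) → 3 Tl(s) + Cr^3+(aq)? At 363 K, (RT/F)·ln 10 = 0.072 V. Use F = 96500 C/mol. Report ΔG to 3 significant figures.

With Tl⁺/Tl reduced at the cathode, E°cell = −0.343 − (−0.744) = +0.401 V and n = 3.
Here Q = [Cr^3+(aq)] / [Tl^+(aq)]^3 = 6.47 (log Q = 0.811), giving E = +0.401 − (0.072/3)·(0.811) = +0.3815 V.
Finally ΔG = −nFE = −(3)(96500 C/mol)(+0.3815 V) = −110 kJ/mol.

−110 kJ/mol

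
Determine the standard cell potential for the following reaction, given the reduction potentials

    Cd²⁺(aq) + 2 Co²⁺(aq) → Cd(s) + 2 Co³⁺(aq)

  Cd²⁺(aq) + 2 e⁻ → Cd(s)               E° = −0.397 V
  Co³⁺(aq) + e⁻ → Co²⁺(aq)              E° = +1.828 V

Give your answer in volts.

−2.225 V

In the reaction as written, Cd²⁺(aq) is reduced (cathode) and Co³⁺(aq) is produced by oxidation at the anode.
E°cell = E°(cathode) − E°(anode) = −0.397 − (+1.828) = −2.225 V.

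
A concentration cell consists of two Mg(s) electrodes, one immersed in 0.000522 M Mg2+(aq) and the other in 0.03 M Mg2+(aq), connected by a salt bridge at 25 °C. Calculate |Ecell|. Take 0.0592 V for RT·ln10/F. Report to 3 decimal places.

For a concentration cell E°cell = 0, since both electrodes use the same couple.
The compartment with the higher Mg2+(aq) concentration (0.03 M) acts as the cathode; ions are reduced there and produced at the dilute (0.000522 M) anode.
With n = 2, Ecell = −(0.0592/2)·log([dilute]/[conc]) = −(0.0592/2)·log(0.000522/0.03) = +0.052 V.

0.052 V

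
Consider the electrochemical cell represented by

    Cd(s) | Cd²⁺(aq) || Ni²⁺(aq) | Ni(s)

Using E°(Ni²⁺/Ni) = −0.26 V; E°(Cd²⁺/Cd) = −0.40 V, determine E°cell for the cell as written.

By convention the left-hand electrode in cell notation is the anode (oxidation) and the right-hand electrode is the cathode (reduction).
E°cell = E°(right) − E°(left) = −0.26 − (−0.40) = +0.14 V.

+0.14 V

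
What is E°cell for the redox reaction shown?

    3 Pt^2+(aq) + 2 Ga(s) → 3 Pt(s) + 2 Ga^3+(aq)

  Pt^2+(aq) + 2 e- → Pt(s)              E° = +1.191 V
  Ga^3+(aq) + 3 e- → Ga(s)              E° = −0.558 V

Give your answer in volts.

+1.749 V

In the reaction as written, Pt^2+(aq) is reduced (cathode) and Ga^3+(aq) is produced by oxidation at the anode.
E°cell = E°(cathode) − E°(anode) = +1.191 − (−0.558) = +1.749 V.
The positive value indicates the reaction is spontaneous as written.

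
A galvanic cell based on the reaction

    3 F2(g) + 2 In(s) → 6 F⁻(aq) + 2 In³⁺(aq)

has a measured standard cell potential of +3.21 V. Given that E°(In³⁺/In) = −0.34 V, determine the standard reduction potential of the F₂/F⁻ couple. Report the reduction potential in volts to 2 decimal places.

In the reaction as written the F₂/F⁻ couple is reduced (cathode) and In³⁺/In is oxidized (anode), so E°cell = E°(F₂/F⁻) − E°(In³⁺/In).
E°(F₂/F⁻) = E°cell + E°(anode) = +3.21 + (−0.34) = +2.87 V.

+2.87 V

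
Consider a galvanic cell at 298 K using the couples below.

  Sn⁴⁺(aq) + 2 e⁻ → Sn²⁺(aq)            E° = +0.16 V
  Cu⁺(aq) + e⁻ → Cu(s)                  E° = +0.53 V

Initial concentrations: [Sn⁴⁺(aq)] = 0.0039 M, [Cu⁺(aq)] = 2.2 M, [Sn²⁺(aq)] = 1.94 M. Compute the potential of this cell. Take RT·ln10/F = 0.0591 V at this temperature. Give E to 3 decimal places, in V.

+0.470 V

The Cu⁺/Cu couple has the more positive E°, so it is the cathode; Sn⁴⁺/Sn²⁺ is the anode.
The standard potential is +0.53 − (+0.16) = +0.37 V and the balanced reaction transfers n = 2 electrons.
For the overall reaction 2 Cu⁺(aq) + Sn²⁺(aq) → 2 Cu(s) + Sn⁴⁺(aq), Q = [Sn⁴⁺(aq)] / ([Cu⁺(aq)]^2·[Sn²⁺(aq)]) = 0.000415, giving log Q = −3.382.
By the Nernst equation, E = +0.37 − (0.0591/2)·(−3.382) = +0.470 V.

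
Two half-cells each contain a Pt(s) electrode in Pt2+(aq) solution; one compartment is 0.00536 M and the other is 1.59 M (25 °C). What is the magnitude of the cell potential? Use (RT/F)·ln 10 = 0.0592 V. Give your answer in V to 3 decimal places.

For a concentration cell E°cell = 0, since both electrodes use the same couple.
The compartment with the higher Pt2+(aq) concentration (1.59 M) acts as the cathode; ions are reduced there and produced at the dilute (0.00536 M) anode.
With n = 2, Ecell = −(0.0592/2)·log([dilute]/[conc]) = −(0.0592/2)·log(0.00536/1.59) = +0.073 V.

0.073 V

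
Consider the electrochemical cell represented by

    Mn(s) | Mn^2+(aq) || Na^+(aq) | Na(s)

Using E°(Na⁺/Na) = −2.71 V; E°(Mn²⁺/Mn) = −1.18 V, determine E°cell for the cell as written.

By convention the left-hand electrode in cell notation is the anode (oxidation) and the right-hand electrode is the cathode (reduction).
E°cell = E°(right) − E°(left) = −2.71 − (−1.18) = −1.53 V.
The negative sign shows that, as written, the cell would require an external voltage to drive the reaction.

−1.53 V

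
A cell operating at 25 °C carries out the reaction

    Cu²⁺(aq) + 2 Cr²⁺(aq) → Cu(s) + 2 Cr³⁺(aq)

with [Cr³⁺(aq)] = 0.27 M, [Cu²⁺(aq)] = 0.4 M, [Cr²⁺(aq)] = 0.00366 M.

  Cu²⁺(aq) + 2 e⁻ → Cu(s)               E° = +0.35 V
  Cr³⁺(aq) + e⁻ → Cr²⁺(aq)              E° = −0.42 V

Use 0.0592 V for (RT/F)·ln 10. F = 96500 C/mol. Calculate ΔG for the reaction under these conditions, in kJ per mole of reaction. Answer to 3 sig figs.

−125 kJ/mol

The standard cell potential is +0.35 − (−0.42) = +0.77 V, with n = 2 electrons in the balanced equation.
Here Q = [Cr³⁺(aq)]^2 / ([Cu²⁺(aq)]·[Cr²⁺(aq)]^2) = 1.36×10^4 (log Q = 4.134), giving E = +0.77 − (0.0592/2)·(4.134) = +0.6476 V.
ΔG = −nFE = −(2)(96500)(+0.6476) J/mol = −125 kJ/mol.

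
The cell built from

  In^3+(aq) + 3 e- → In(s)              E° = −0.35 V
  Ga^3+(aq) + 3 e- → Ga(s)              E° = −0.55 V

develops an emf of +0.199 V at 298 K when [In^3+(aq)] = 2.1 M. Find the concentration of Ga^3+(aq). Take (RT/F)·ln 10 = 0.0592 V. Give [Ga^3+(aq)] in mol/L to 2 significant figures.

With In³⁺/In at the cathode and Ga³⁺/Ga at the anode, E°cell = −0.35 − (−0.55) = +0.20 V (n = 3).
Rearranging E = E° − (0.0592/n)·log Q gives log Q = 3(+0.20 − (+0.199))/0.0592 = 0.051.
For In^3+(aq) + Ga(s) → In(s) + Ga^3+(aq), the reaction quotient is Q = [Ga^3+(aq)] / [In^3+(aq)].
Substituting the known concentrations and solving, log [Ga^3+(aq)] = 0.373 and [Ga^3+(aq)] = 2.4 M.

2.4 M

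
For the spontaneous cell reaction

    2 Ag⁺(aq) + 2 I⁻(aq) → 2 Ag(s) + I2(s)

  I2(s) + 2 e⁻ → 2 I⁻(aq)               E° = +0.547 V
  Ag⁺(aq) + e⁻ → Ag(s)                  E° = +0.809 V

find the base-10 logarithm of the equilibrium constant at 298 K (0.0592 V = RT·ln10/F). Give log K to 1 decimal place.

The Ag⁺/Ag couple is reduced (cathode); E°cell = +0.809 − (+0.547) = +0.262 V with n = 2.
At equilibrium E = 0, so log K = nE°cell / 0.0592 = (2)(+0.262) / 0.0592 = 8.9.

log K = 8.9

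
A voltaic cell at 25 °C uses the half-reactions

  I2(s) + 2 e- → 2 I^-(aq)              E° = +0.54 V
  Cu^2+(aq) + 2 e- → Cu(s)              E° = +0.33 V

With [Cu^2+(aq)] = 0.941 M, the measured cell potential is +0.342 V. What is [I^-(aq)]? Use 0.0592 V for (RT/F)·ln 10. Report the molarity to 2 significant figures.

With I₂/I⁻ at the cathode and Cu²⁺/Cu at the anode, E°cell = +0.54 − (+0.33) = +0.21 V (n = 2).
From the Nernst equation, log Q = n(E° − E)/0.0592 = 2·(+0.21 − (+0.342))/0.0592 = −4.459.
The balanced reaction is I2(s) + Cu(s) → 2 I^-(aq) + Cu^2+(aq), so Q = [I^-(aq)]^2·[Cu^2+(aq)].
Substituting the known concentrations and solving, log [I^-(aq)] = −2.216 and [I^-(aq)] = 0.0061 M.

0.0061 M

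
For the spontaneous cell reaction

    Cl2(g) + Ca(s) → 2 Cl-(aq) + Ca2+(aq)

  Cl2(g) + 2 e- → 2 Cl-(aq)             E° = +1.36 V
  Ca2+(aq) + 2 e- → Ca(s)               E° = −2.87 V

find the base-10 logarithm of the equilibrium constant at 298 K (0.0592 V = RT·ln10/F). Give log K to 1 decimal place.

The Cl₂/Cl⁻ couple is reduced (cathode); E°cell = +1.36 − (−2.87) = +4.23 V with n = 2.
At equilibrium E = 0, so log K = nE°cell / 0.0592 = (2)(+4.23) / 0.0592 = 142.9.

log K = 142.9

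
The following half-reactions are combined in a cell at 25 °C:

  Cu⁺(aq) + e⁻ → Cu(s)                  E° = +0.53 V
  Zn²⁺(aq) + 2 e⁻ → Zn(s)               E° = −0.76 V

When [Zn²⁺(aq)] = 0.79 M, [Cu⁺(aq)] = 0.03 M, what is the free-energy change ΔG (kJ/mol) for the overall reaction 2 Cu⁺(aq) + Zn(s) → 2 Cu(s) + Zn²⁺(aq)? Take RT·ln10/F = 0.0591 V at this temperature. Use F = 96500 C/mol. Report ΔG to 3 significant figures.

−232 kJ/mol

E°cell = +0.53 − (−0.76) = +1.29 V; the balanced reaction transfers n = 2 electrons.
The reaction quotient is [Zn²⁺(aq)] / [Cu⁺(aq)]^2 = 878; by Nernst, E = +1.29 − (0.0591/2)(2.943) = +1.2030 V.
Then ΔG = −nFE = −2 × 96500 × +1.2030 J/mol = −232 kJ/mol.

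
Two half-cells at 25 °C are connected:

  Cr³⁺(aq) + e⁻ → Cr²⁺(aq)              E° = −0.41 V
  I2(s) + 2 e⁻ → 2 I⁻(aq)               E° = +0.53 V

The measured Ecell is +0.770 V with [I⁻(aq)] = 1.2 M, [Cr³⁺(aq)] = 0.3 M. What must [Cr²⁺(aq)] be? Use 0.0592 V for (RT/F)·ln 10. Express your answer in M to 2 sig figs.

0.00048 M

With I₂/I⁻ at the cathode and Cr³⁺/Cr²⁺ at the anode, E°cell = +0.53 − (−0.41) = +0.94 V (n = 2).
Since E = E° − (0.0592/n)·log Q, log Q = n(E° − E)/0.0592 = 5.743.
The balanced reaction is I2(s) + 2 Cr²⁺(aq) → 2 I⁻(aq) + 2 Cr³⁺(aq), so Q = ([I⁻(aq)]^2·[Cr³⁺(aq)]^2) / [Cr²⁺(aq)]^2.
Isolating [Cr²⁺(aq)] in Q = 10^{5.743} yields log [Cr²⁺(aq)] = −3.315, i.e. 0.00048 M.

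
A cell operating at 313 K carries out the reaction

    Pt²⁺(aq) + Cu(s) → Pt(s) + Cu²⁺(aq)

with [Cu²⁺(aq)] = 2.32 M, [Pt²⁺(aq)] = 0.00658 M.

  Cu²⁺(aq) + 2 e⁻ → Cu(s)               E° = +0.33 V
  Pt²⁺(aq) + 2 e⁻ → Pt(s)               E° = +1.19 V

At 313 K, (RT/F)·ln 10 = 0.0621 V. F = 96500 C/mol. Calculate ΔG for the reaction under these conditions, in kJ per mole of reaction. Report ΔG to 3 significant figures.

−151 kJ/mol

The standard cell potential is +1.19 − (+0.33) = +0.86 V, with n = 2 electrons in the balanced equation.
The reaction quotient is [Cu²⁺(aq)] / [Pt²⁺(aq)] = 353; by Nernst, E = +0.86 − (0.0621/2)(2.547) = +0.7809 V.
Finally ΔG = −nFE = −(2)(96500 C/mol)(+0.7809 V) = −151 kJ/mol.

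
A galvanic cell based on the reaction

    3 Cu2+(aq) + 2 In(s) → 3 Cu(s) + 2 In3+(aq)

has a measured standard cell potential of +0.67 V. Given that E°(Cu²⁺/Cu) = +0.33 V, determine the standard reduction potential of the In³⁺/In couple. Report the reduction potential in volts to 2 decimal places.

−0.34 V

In the reaction as written the Cu²⁺/Cu couple is reduced (cathode) and In³⁺/In is oxidized (anode), so E°cell = E°(Cu²⁺/Cu) − E°(In³⁺/In).
E°(In³⁺/In) = E°(cathode) − E°cell = +0.33 − (+0.67) = −0.34 V.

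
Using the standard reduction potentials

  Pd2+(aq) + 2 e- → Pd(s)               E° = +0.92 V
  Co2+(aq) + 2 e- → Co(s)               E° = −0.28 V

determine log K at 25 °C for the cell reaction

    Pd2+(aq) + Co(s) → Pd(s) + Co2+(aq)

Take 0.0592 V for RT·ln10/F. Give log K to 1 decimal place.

The Pd²⁺/Pd couple is reduced (cathode); E°cell = +0.92 − (−0.28) = +1.20 V with n = 2.
At equilibrium E = 0, so log K = nE°cell / 0.0592 = (2)(+1.20) / 0.0592 = 40.5.

log K = 40.5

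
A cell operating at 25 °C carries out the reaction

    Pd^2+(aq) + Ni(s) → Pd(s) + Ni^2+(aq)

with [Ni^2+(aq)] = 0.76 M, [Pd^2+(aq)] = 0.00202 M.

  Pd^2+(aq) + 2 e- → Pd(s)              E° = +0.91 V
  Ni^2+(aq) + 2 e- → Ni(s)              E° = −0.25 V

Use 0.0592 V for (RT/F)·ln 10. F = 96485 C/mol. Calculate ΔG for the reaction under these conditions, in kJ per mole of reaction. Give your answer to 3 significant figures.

E°cell = +0.91 − (−0.25) = +1.16 V; the balanced reaction transfers n = 2 electrons.
The reaction quotient is [Ni^2+(aq)] / [Pd^2+(aq)] = 376; by Nernst, E = +1.16 − (0.0592/2)(2.575) = +1.0838 V.
ΔG = −nFE = −(2)(96485)(+1.0838) J/mol = −209 kJ/mol.

−209 kJ/mol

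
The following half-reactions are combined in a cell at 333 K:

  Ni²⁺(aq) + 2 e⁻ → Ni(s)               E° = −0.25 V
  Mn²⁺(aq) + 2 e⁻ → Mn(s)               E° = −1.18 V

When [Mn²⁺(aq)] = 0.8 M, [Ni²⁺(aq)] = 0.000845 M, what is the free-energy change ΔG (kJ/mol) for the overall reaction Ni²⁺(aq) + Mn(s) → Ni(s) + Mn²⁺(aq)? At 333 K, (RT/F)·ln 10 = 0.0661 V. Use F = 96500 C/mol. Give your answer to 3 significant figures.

With Ni²⁺/Ni reduced at the cathode, E°cell = −0.25 − (−1.18) = +0.93 V and n = 2.
Q = [Mn²⁺(aq)] / [Ni²⁺(aq)] = 947, so log Q = 2.976 and E = +0.93 − (0.0661/2)(2.976) = +0.8316 V.
ΔG = −nFE = −(2)(96500)(+0.8316) J/mol = −160 kJ/mol.

−160 kJ/mol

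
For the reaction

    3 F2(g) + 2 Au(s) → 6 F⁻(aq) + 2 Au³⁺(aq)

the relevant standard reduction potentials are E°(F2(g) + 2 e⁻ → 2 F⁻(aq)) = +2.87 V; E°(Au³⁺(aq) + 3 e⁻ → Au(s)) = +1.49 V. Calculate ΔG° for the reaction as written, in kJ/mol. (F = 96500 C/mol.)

In the reaction as written F2(g) is reduced, so the F₂/F⁻ couple is the cathode and Au³⁺/Au is the anode.
E°cell = +2.87 − (+1.49) = +1.38 V; balancing electrons gives n = 6.
ΔG° = −nFE°cell = −(6)(96500)(+1.38) J/mol = −799 kJ/mol.

−799 kJ/mol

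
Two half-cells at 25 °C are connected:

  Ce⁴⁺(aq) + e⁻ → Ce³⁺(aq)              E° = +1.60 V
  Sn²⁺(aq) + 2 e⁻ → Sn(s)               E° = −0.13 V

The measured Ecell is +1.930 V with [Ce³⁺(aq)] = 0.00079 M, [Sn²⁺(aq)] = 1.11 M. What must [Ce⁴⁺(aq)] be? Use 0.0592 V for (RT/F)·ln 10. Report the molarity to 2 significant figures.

The Ce⁴⁺/Ce³⁺ couple has the larger reduction potential, so it is the cathode: E°cell = +1.60 − (−0.13) = +1.73 V and n = 2.
Rearranging E = E° − (0.0592/n)·log Q gives log Q = 2(+1.73 − (+1.930))/0.0592 = −6.757.
For 2 Ce⁴⁺(aq) + Sn(s) → 2 Ce³⁺(aq) + Sn²⁺(aq), the reaction quotient is Q = ([Ce³⁺(aq)]^2·[Sn²⁺(aq)]) / [Ce⁴⁺(aq)]^2.
Solving for the unknown gives log [Ce⁴⁺(aq)] = 0.299, so [Ce⁴⁺(aq)] ≈ 2.0 M.

2.0 M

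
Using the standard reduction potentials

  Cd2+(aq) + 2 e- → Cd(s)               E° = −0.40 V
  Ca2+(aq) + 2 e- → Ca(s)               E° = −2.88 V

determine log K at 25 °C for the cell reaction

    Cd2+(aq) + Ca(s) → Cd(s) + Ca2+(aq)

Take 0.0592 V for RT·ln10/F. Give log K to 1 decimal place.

log K = 83.8

The Cd²⁺/Cd couple is reduced (cathode); E°cell = −0.40 − (−2.88) = +2.48 V with n = 2.
At equilibrium E = 0, so log K = nE°cell / 0.0592 = (2)(+2.48) / 0.0592 = 83.8.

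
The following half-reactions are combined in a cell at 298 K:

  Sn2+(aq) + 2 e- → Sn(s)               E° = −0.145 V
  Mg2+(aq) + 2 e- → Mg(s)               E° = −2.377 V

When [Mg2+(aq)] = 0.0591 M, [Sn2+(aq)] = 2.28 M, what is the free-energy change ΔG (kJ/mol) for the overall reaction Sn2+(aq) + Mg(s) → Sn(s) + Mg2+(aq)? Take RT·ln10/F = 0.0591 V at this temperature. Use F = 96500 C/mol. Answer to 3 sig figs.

E°cell = −0.145 − (−2.377) = +2.232 V; the balanced reaction transfers n = 2 electrons.
The reaction quotient is [Mg2+(aq)] / [Sn2+(aq)] = 0.0259; by Nernst, E = +2.232 − (0.0591/2)(−1.586) = +2.2789 V.
Finally ΔG = −nFE = −(2)(96500 C/mol)(+2.2789 V) = −440 kJ/mol.

−440 kJ/mol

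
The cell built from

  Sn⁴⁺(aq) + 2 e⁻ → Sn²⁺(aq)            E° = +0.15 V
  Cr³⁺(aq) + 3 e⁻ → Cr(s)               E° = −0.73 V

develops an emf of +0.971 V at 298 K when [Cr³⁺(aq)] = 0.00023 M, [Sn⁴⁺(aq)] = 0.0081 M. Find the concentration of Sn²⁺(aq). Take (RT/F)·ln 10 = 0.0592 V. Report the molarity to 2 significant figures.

Sn⁴⁺/Sn²⁺ is the cathode (higher E°); E°cell = +0.15 − (−0.73) = +0.88 V with n = 6.
From the Nernst equation, log Q = n(E° − E)/0.0592 = 6·(+0.88 − (+0.971))/0.0592 = −9.223.
For 3 Sn⁴⁺(aq) + 2 Cr(s) → 3 Sn²⁺(aq) + 2 Cr³⁺(aq), the reaction quotient is Q = ([Sn²⁺(aq)]^3·[Cr³⁺(aq)]^2) / [Sn⁴⁺(aq)]^3.
Solving for the unknown gives log [Sn²⁺(aq)] = −2.740, so [Sn²⁺(aq)] ≈ 0.0018 M.

0.0018 M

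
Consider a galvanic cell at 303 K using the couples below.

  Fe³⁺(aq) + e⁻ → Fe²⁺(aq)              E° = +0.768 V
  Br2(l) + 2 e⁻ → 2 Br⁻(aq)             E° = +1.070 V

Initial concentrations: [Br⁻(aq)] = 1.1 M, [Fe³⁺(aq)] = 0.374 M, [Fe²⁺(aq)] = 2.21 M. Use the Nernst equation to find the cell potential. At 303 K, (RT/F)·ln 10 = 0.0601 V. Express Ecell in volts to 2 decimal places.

+0.35 V

Br₂/Br⁻ is reduced (cathode, E° = +1.070 V) and Fe³⁺/Fe²⁺ is oxidized (anode).
The standard potential is +1.070 − (+0.768) = +0.302 V and the balanced reaction transfers n = 2 electrons.
For the overall reaction Br2(l) + 2 Fe²⁺(aq) → 2 Br⁻(aq) + 2 Fe³⁺(aq), Q = ([Br⁻(aq)]^2·[Fe³⁺(aq)]^2) / [Fe²⁺(aq)]^2 = 0.0347, giving log Q = −1.460.
E = E° − (0.0601/n)·log Q = +0.302 − (0.0601/2)(−1.460) = +0.35 V.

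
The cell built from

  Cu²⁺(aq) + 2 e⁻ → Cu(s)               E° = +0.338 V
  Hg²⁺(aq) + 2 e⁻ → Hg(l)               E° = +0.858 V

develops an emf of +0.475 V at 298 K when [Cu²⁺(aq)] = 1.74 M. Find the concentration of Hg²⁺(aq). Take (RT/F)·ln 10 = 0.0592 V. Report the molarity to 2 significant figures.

0.053 M

Hg²⁺/Hg is the cathode (higher E°); E°cell = +0.858 − (+0.338) = +0.520 V with n = 2.
Rearranging E = E° − (0.0592/n)·log Q gives log Q = 2(+0.520 − (+0.475))/0.0592 = 1.520.
For Hg²⁺(aq) + Cu(s) → Hg(l) + Cu²⁺(aq), the reaction quotient is Q = [Cu²⁺(aq)] / [Hg²⁺(aq)].
Solving for the unknown gives log [Hg²⁺(aq)] = −1.279, so [Hg²⁺(aq)] ≈ 0.053 M.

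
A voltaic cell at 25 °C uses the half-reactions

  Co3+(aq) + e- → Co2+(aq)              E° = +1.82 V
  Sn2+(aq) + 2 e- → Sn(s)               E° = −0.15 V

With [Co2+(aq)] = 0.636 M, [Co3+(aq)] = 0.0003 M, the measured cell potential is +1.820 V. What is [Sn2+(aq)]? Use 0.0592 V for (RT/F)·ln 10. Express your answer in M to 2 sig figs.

Co³⁺/Co²⁺ is the cathode (higher E°); E°cell = +1.82 − (−0.15) = +1.97 V with n = 2.
From the Nernst equation, log Q = n(E° − E)/0.0592 = 2·(+1.97 − (+1.820))/0.0592 = 5.068.
For 2 Co3+(aq) + Sn(s) → 2 Co2+(aq) + Sn2+(aq), the reaction quotient is Q = ([Co2+(aq)]^2·[Sn2+(aq)]) / [Co3+(aq)]^2.
Solving for the unknown gives log [Sn2+(aq)] = −1.585, so [Sn2+(aq)] ≈ 0.026 M.

0.026 M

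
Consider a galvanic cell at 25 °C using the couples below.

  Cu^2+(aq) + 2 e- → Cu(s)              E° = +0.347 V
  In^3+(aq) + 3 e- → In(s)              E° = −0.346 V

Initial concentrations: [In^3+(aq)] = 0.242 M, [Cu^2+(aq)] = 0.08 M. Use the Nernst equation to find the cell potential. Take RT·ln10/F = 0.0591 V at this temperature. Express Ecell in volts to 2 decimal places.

Since E°(Cu²⁺/Cu) > E°(In³⁺/In), Cu²⁺/Cu serves as the cathode.
E°cell = +0.347 − (−0.346) = +0.693 V, with n = 6 electrons transferred.
For the overall reaction 3 Cu^2+(aq) + 2 In(s) → 3 Cu(s) + 2 In^3+(aq), Q = [In^3+(aq)]^2 / [Cu^2+(aq)]^3 = 114, giving log Q = 2.058.
Applying E = E° − (RT ln10/nF)·log Q gives +0.693 − (0.0591/6)(2.058) = +0.67 V.

+0.67 V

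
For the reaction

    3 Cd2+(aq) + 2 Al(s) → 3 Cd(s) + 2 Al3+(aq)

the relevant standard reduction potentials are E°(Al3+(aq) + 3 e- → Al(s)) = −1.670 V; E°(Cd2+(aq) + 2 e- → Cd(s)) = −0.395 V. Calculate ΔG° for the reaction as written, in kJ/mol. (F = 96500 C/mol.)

In the reaction as written Cd2+(aq) is reduced, so the Cd²⁺/Cd couple is the cathode and Al³⁺/Al is the anode.
E°cell = −0.395 − (−1.670) = +1.275 V; balancing electrons gives n = 6.
ΔG° = −nFE°cell = −(6)(96500)(+1.275) J/mol = −738 kJ/mol.

−738 kJ/mol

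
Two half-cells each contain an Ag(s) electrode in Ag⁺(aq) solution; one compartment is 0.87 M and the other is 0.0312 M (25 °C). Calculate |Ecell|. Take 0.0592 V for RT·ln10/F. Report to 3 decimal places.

For a concentration cell E°cell = 0, since both electrodes use the same couple.
The compartment with the higher Ag⁺(aq) concentration (0.87 M) acts as the cathode; ions are reduced there and produced at the dilute (0.0312 M) anode.
With n = 1, Ecell = −(0.0592/1)·log([dilute]/[conc]) = −(0.0592/1)·log(0.0312/0.87) = +0.086 V.

0.086 V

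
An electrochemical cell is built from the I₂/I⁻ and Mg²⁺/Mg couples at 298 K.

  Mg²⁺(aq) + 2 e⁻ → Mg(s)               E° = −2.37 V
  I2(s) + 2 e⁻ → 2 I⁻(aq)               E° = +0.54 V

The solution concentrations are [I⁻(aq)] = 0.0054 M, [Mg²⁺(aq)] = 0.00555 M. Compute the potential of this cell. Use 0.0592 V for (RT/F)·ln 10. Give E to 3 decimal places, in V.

+3.111 V

I₂/I⁻ is reduced (cathode, E° = +0.54 V) and Mg²⁺/Mg is oxidized (anode).
E°cell = E°cat − E°an = +0.54 − (−2.37) = +2.91 V; n = 2.
The balanced reaction is I2(s) + Mg(s) → 2 I⁻(aq) + Mg²⁺(aq), so Q = [I⁻(aq)]^2·[Mg²⁺(aq)] = 1.62×10^−7 and log Q = −6.791.
E = E° − (0.0592/n)·log Q = +2.91 − (0.0592/2)(−6.791) = +3.111 V.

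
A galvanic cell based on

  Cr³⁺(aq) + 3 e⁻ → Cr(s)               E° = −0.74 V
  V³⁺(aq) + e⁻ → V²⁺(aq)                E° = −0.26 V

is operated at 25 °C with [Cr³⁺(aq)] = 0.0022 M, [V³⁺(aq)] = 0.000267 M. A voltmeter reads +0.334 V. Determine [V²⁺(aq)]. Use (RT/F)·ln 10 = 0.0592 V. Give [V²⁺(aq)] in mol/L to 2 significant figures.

0.60 M

The V³⁺/V²⁺ couple has the larger reduction potential, so it is the cathode: E°cell = −0.26 − (−0.74) = +0.48 V and n = 3.
Since E = E° − (0.0592/n)·log Q, log Q = n(E° − E)/0.0592 = 7.399.
Balancing electrons gives 3 V³⁺(aq) + Cr(s) → 3 V²⁺(aq) + Cr³⁺(aq); thus Q = ([V²⁺(aq)]^3·[Cr³⁺(aq)]) / [V³⁺(aq)]^3.
Substituting the known concentrations and solving, log [V²⁺(aq)] = −0.221 and [V²⁺(aq)] = 0.60 M.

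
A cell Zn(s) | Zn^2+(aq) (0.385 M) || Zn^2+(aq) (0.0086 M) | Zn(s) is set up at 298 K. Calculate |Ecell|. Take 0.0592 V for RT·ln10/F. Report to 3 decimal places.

For a concentration cell E°cell = 0, since both electrodes use the same couple.
The compartment with the higher Zn^2+(aq) concentration (0.385 M) acts as the cathode; ions are reduced there and produced at the dilute (0.0086 M) anode.
With n = 2, Ecell = −(0.0592/2)·log([dilute]/[conc]) = −(0.0592/2)·log(0.0086/0.385) = +0.049 V.

0.049 V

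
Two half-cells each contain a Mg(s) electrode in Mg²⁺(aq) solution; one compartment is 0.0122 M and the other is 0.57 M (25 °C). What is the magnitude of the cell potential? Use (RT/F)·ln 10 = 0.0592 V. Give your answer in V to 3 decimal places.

For a concentration cell E°cell = 0, since both electrodes use the same couple.
The compartment with the higher Mg²⁺(aq) concentration (0.57 M) acts as the cathode; ions are reduced there and produced at the dilute (0.0122 M) anode.
With n = 2, Ecell = −(0.0592/2)·log([dilute]/[conc]) = −(0.0592/2)·log(0.0122/0.57) = +0.049 V.

0.049 V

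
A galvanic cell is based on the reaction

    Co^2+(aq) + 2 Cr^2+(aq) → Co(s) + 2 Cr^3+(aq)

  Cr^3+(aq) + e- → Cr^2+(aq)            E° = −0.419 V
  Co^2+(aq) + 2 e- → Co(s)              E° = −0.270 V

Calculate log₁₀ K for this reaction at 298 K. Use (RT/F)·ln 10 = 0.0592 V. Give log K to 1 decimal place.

The Co²⁺/Co couple is reduced (cathode); E°cell = −0.270 − (−0.419) = +0.149 V with n = 2.
At equilibrium E = 0, so log K = nE°cell / 0.0592 = (2)(+0.149) / 0.0592 = 5.0.

log K = 5.0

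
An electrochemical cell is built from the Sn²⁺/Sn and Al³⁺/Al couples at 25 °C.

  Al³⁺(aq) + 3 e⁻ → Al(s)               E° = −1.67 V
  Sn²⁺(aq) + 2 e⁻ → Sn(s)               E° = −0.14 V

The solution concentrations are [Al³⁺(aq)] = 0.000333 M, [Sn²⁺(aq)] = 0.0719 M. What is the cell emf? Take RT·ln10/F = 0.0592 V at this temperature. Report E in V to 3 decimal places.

Sn²⁺/Sn is reduced (cathode, E° = −0.14 V) and Al³⁺/Al is oxidized (anode).
E°cell = −0.14 − (−1.67) = +1.53 V, with n = 6 electrons transferred.
The balanced reaction is 3 Sn²⁺(aq) + 2 Al(s) → 3 Sn(s) + 2 Al³⁺(aq), so Q = [Al³⁺(aq)]^2 / [Sn²⁺(aq)]^3 = 0.000298 and log Q = −3.525.
E = E° − (0.0592/n)·log Q = +1.53 − (0.0592/6)(−3.525) = +1.565 V.

+1.565 V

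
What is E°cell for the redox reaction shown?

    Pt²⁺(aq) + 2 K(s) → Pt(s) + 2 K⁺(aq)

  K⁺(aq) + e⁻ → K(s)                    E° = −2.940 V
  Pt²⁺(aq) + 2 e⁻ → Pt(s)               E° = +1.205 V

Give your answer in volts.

+4.145 V

In the reaction as written, Pt²⁺(aq) is reduced (cathode) and K⁺(aq) is produced by oxidation at the anode.
E°cell = E°(cathode) − E°(anode) = +1.205 − (−2.940) = +4.145 V.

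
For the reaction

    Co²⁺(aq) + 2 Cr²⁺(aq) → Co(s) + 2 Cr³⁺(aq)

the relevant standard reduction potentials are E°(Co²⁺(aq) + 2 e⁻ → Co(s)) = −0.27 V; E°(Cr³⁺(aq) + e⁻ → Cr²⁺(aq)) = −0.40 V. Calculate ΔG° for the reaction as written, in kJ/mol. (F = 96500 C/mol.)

−25.1 kJ/mol

In the reaction as written Co²⁺(aq) is reduced, so the Co²⁺/Co couple is the cathode and Cr³⁺/Cr²⁺ is the anode.
E°cell = −0.27 − (−0.40) = +0.13 V; balancing electrons gives n = 2.
ΔG° = −nFE°cell = −(2)(96500)(+0.13) J/mol = −25.1 kJ/mol.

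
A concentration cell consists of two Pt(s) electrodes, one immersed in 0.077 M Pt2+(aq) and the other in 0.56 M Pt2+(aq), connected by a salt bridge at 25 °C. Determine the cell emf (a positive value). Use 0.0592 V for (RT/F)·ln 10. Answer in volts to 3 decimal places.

0.026 V

For a concentration cell E°cell = 0, since both electrodes use the same couple.
The compartment with the higher Pt2+(aq) concentration (0.56 M) acts as the cathode; ions are reduced there and produced at the dilute (0.077 M) anode.
With n = 2, Ecell = −(0.0592/2)·log([dilute]/[conc]) = −(0.0592/2)·log(0.077/0.56) = +0.026 V.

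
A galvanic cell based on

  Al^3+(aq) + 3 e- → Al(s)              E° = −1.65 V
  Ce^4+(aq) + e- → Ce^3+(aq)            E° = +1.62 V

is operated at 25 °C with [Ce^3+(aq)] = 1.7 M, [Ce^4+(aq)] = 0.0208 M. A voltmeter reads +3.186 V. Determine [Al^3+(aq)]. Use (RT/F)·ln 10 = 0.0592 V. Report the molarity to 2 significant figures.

With Ce⁴⁺/Ce³⁺ at the cathode and Al³⁺/Al at the anode, E°cell = +1.62 − (−1.65) = +3.27 V (n = 3).
Rearranging E = E° − (0.0592/n)·log Q gives log Q = 3(+3.27 − (+3.186))/0.0592 = 4.257.
For 3 Ce^4+(aq) + Al(s) → 3 Ce^3+(aq) + Al^3+(aq), the reaction quotient is Q = ([Ce^3+(aq)]^3·[Al^3+(aq)]) / [Ce^4+(aq)]^3.
Isolating [Al^3+(aq)] in Q = 10^{4.257} yields log [Al^3+(aq)] = −1.480, i.e. 0.033 M.

0.033 M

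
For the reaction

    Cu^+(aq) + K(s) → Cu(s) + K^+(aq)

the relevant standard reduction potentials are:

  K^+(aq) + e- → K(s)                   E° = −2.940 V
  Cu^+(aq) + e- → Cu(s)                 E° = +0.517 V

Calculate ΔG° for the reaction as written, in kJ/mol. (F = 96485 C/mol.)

In the reaction as written Cu^+(aq) is reduced, so the Cu⁺/Cu couple is the cathode and K⁺/K is the anode.
E°cell = +0.517 − (−2.940) = +3.457 V; balancing electrons gives n = 1.
ΔG° = −nFE°cell = −(1)(96485)(+3.457) J/mol = −334 kJ/mol.

−334 kJ/mol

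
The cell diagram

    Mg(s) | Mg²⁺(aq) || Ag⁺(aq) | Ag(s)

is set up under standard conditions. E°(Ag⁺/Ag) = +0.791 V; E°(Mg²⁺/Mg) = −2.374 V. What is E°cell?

+3.165 V

By convention the left-hand electrode in cell notation is the anode (oxidation) and the right-hand electrode is the cathode (reduction).
E°cell = E°(right) − E°(left) = +0.791 − (−2.374) = +3.165 V.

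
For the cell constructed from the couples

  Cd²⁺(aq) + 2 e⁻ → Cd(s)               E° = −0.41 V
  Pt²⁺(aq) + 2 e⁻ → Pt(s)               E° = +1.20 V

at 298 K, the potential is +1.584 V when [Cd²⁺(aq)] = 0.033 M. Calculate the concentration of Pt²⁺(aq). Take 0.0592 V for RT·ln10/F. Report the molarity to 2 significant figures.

0.0044 M

With Pt²⁺/Pt at the cathode and Cd²⁺/Cd at the anode, E°cell = +1.20 − (−0.41) = +1.61 V (n = 2).
From the Nernst equation, log Q = n(E° − E)/0.0592 = 2·(+1.61 − (+1.584))/0.0592 = 0.878.
Balancing electrons gives Pt²⁺(aq) + Cd(s) → Pt(s) + Cd²⁺(aq); thus Q = [Cd²⁺(aq)] / [Pt²⁺(aq)].
Solving for the unknown gives log [Pt²⁺(aq)] = −2.359, so [Pt²⁺(aq)] ≈ 0.0044 M.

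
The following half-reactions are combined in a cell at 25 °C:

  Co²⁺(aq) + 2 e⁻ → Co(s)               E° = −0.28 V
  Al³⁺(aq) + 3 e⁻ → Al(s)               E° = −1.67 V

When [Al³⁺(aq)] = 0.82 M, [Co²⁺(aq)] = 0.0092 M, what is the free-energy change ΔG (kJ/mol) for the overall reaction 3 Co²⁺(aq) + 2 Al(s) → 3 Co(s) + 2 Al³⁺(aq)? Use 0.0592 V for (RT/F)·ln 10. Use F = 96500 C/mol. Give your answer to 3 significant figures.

−771 kJ/mol

The standard cell potential is −0.28 − (−1.67) = +1.39 V, with n = 6 electrons in the balanced equation.
Here Q = [Al³⁺(aq)]^2 / [Co²⁺(aq)]^3 = 8.64×10^5 (log Q = 5.936), giving E = +1.39 − (0.0592/6)·(5.936) = +1.3314 V.
Finally ΔG = −nFE = −(6)(96500 C/mol)(+1.3314 V) = −771 kJ/mol.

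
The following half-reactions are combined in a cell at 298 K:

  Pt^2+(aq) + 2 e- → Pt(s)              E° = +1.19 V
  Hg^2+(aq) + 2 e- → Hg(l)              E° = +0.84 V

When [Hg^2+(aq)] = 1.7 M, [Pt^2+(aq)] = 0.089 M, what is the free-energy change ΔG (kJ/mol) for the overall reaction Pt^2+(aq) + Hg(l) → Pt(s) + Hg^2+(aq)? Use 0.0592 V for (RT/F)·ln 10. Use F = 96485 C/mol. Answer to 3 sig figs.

−60.2 kJ/mol

With Pt²⁺/Pt reduced at the cathode, E°cell = +1.19 − (+0.84) = +0.35 V and n = 2.
Here Q = [Hg^2+(aq)] / [Pt^2+(aq)] = 19.1 (log Q = 1.281), giving E = +0.35 − (0.0592/2)·(1.281) = +0.3121 V.
ΔG = −nFE = −(2)(96485)(+0.3121) J/mol = −60.2 kJ/mol.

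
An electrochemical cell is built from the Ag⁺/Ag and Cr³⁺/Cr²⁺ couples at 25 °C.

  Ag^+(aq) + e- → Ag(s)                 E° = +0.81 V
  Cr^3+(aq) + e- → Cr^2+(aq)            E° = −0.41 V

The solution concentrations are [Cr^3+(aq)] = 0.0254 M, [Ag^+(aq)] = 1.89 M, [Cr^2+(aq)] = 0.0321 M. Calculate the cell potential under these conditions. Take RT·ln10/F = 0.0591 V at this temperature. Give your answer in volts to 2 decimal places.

The Ag⁺/Ag couple has the more positive E°, so it is the cathode; Cr³⁺/Cr²⁺ is the anode.
E°cell = +0.81 − (−0.41) = +1.22 V, with n = 1 electron transferred.
For the overall reaction Ag^+(aq) + Cr^2+(aq) → Ag(s) + Cr^3+(aq), Q = [Cr^3+(aq)] / ([Ag^+(aq)]·[Cr^2+(aq)]) = 0.419, giving log Q = −0.378.
Applying E = E° − (RT ln10/nF)·log Q gives +1.22 − (0.0591/1)(−0.378) = +1.24 V.

+1.24 V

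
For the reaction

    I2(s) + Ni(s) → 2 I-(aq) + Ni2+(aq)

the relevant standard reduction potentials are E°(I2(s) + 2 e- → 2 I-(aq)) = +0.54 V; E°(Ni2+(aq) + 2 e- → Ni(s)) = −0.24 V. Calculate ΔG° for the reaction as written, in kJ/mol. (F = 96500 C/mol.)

−151 kJ/mol

In the reaction as written I2(s) is reduced, so the I₂/I⁻ couple is the cathode and Ni²⁺/Ni is the anode.
E°cell = +0.54 − (−0.24) = +0.78 V; balancing electrons gives n = 2.
ΔG° = −nFE°cell = −(2)(96500)(+0.78) J/mol = −151 kJ/mol.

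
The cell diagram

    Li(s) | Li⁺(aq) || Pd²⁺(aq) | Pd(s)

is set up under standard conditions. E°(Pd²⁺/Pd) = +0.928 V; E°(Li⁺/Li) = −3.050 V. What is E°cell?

+3.978 V

By convention the left-hand electrode in cell notation is the anode (oxidation) and the right-hand electrode is the cathode (reduction).
E°cell = E°(right) − E°(left) = +0.928 − (−3.050) = +3.978 V.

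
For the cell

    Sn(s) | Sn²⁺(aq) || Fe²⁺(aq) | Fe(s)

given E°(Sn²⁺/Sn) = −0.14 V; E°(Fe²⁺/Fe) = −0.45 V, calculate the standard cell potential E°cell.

By convention the left-hand electrode in cell notation is the anode (oxidation) and the right-hand electrode is the cathode (reduction).
E°cell = E°(right) − E°(left) = −0.45 − (−0.14) = −0.31 V.
The negative sign shows that, as written, the cell would require an external voltage to drive the reaction.

−0.31 V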